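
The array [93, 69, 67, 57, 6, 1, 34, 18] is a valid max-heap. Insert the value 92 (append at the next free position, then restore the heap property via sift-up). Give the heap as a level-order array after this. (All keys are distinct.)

[93, 92, 67, 69, 6, 1, 34, 18, 57]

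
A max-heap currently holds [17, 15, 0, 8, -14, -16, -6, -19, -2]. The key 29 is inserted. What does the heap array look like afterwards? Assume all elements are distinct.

append 29 at index 9 → [17, 15, 0, 8, -14, -16, -6, -19, -2, 29]
29 > parent -14 at index 4, swap → [17, 15, 0, 8, 29, -16, -6, -19, -2, -14]
29 > parent 15 at index 1, swap → [17, 29, 0, 8, 15, -16, -6, -19, -2, -14]
29 > parent 17 at index 0, swap → [29, 17, 0, 8, 15, -16, -6, -19, -2, -14]

[29, 17, 0, 8, 15, -16, -6, -19, -2, -14]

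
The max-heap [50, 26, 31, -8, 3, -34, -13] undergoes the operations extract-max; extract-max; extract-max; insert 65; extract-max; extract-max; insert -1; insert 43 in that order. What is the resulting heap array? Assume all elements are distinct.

extract-max → returns 50:
  remove root 50; move last element -13 to root → [-13, 26, 31, -8, 3, -34]
  -13 vs larger child 31 at index 2, swap → [31, 26, -13, -8, 3, -34]
extract-max → returns 31:
  remove root 31; move last element -34 to root → [-34, 26, -13, -8, 3]
  -34 vs larger child 26 at index 1, swap → [26, -34, -13, -8, 3]
  -34 vs larger child 3 at index 4, swap → [26, 3, -13, -8, -34]
extract-max → returns 26:
  remove root 26; move last element -34 to root → [-34, 3, -13, -8]
  -34 vs larger child 3 at index 1, swap → [3, -34, -13, -8]
  -34 vs only child -8 at index 3, swap → [3, -8, -13, -34]
insert 65:
  append 65 at index 4 → [3, -8, -13, -34, 65]
  65 > parent -8 at index 1, swap → [3, 65, -13, -34, -8]
  65 > parent 3 at index 0, swap → [65, 3, -13, -34, -8]
extract-max → returns 65:
  remove root 65; move last element -8 to root → [-8, 3, -13, -34]
  -8 vs larger child 3 at index 1, swap → [3, -8, -13, -34]
extract-max → returns 3:
  remove root 3; move last element -34 to root → [-34, -8, -13]
  -34 vs larger child -8 at index 1, swap → [-8, -34, -13]
insert -1:
  append -1 at index 3 → [-8, -34, -13, -1]
  -1 > parent -34 at index 1, swap → [-8, -1, -13, -34]
  -1 > parent -8 at index 0, swap → [-1, -8, -13, -34]
insert 43:
  append 43 at index 4 → [-1, -8, -13, -34, 43]
  43 > parent -8 at index 1, swap → [-1, 43, -13, -34, -8]
  43 > parent -1 at index 0, swap → [43, -1, -13, -34, -8]

[43, -1, -13, -34, -8]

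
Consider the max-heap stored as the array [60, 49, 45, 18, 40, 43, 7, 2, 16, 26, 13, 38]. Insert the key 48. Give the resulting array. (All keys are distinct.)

[60, 49, 48, 18, 40, 45, 7, 2, 16, 26, 13, 38, 43]

append 48 at index 12 → [60, 49, 45, 18, 40, 43, 7, 2, 16, 26, 13, 38, 48]
48 > parent 43 at index 5, swap → [60, 49, 45, 18, 40, 48, 7, 2, 16, 26, 13, 38, 43]
48 > parent 45 at index 2, swap → [60, 49, 48, 18, 40, 45, 7, 2, 16, 26, 13, 38, 43]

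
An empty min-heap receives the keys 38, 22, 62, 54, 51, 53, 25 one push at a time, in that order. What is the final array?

[22, 38, 25, 54, 51, 62, 53]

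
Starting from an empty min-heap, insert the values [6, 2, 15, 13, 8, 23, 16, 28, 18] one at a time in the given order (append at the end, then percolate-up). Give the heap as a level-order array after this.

Insert 6:
  append 6 at index 0 → [6] (no swap needed)
Insert 2:
  append 2 at index 1 → [6, 2]
  2 < parent 6 at index 0, swap → [2, 6]
Insert 15:
  append 15 at index 2 → [2, 6, 15] (no swap needed)
Insert 13:
  append 13 at index 3 → [2, 6, 15, 13] (no swap needed)
Insert 8:
  append 8 at index 4 → [2, 6, 15, 13, 8] (no swap needed)
Insert 23:
  append 23 at index 5 → [2, 6, 15, 13, 8, 23] (no swap needed)
Insert 16:
  append 16 at index 6 → [2, 6, 15, 13, 8, 23, 16] (no swap needed)
Insert 28:
  append 28 at index 7 → [2, 6, 15, 13, 8, 23, 16, 28] (no swap needed)
Insert 18:
  append 18 at index 8 → [2, 6, 15, 13, 8, 23, 16, 28, 18] (no swap needed)

[2, 6, 15, 13, 8, 23, 16, 28, 18]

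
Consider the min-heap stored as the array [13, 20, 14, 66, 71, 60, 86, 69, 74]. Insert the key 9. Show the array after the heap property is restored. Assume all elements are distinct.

[9, 13, 14, 66, 20, 60, 86, 69, 74, 71]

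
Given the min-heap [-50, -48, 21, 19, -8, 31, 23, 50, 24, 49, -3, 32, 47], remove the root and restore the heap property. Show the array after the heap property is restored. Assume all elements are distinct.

remove root -50; move last element 47 to root → [47, -48, 21, 19, -8, 31, 23, 50, 24, 49, -3, 32]
47 vs smaller child -48 at index 1, swap → [-48, 47, 21, 19, -8, 31, 23, 50, 24, 49, -3, 32]
47 vs smaller child -8 at index 4, swap → [-48, -8, 21, 19, 47, 31, 23, 50, 24, 49, -3, 32]
47 vs smaller child -3 at index 10, swap → [-48, -8, 21, 19, -3, 31, 23, 50, 24, 49, 47, 32]

[-48, -8, 21, 19, -3, 31, 23, 50, 24, 49, 47, 32]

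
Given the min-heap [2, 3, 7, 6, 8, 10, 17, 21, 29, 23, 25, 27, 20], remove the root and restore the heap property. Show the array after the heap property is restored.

remove root 2; move last element 20 to root → [20, 3, 7, 6, 8, 10, 17, 21, 29, 23, 25, 27]
20 vs smaller child 3 at index 1, swap → [3, 20, 7, 6, 8, 10, 17, 21, 29, 23, 25, 27]
20 vs smaller child 6 at index 3, swap → [3, 6, 7, 20, 8, 10, 17, 21, 29, 23, 25, 27]

[3, 6, 7, 20, 8, 10, 17, 21, 29, 23, 25, 27]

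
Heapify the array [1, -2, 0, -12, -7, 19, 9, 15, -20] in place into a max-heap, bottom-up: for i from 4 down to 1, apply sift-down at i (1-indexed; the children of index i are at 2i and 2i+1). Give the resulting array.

[19, 15, 9, -2, -7, 0, 1, -12, -20]

sift down from index 4:
  -12 vs larger child 15 at index 8, swap → [1, -2, 0, 15, -7, 19, 9, -12, -20]
sift down from index 3:
  0 vs larger child 19 at index 6, swap → [1, -2, 19, 15, -7, 0, 9, -12, -20]
sift down from index 2:
  -2 vs larger child 15 at index 4, swap → [1, 15, 19, -2, -7, 0, 9, -12, -20]
sift down from index 1:
  1 vs larger child 19 at index 3, swap → [19, 15, 1, -2, -7, 0, 9, -12, -20]
  1 vs larger child 9 at index 7, swap → [19, 15, 9, -2, -7, 0, 1, -12, -20]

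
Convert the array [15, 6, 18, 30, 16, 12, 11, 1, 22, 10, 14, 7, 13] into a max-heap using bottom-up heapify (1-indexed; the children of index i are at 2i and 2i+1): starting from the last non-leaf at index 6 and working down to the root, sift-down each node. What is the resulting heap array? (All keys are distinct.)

sift down from index 6:
  12 vs larger child 13 at index 13, swap → [15, 6, 18, 30, 16, 13, 11, 1, 22, 10, 14, 7, 12]
sift down from index 5: already satisfies heap property
sift down from index 4: already satisfies heap property
sift down from index 3: already satisfies heap property
sift down from index 2:
  6 vs larger child 30 at index 4, swap → [15, 30, 18, 6, 16, 13, 11, 1, 22, 10, 14, 7, 12]
  6 vs larger child 22 at index 9, swap → [15, 30, 18, 22, 16, 13, 11, 1, 6, 10, 14, 7, 12]
sift down from index 1:
  15 vs larger child 30 at index 2, swap → [30, 15, 18, 22, 16, 13, 11, 1, 6, 10, 14, 7, 12]
  15 vs larger child 22 at index 4, swap → [30, 22, 18, 15, 16, 13, 11, 1, 6, 10, 14, 7, 12]

[30, 22, 18, 15, 16, 13, 11, 1, 6, 10, 14, 7, 12]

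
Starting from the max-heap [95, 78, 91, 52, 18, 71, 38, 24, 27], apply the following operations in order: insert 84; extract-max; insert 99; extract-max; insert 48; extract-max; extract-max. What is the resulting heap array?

insert 84:
  append 84 at index 9 → [95, 78, 91, 52, 18, 71, 38, 24, 27, 84]
  84 > parent 18 at index 4, swap → [95, 78, 91, 52, 84, 71, 38, 24, 27, 18]
  84 > parent 78 at index 1, swap → [95, 84, 91, 52, 78, 71, 38, 24, 27, 18]
extract-max → returns 95:
  remove root 95; move last element 18 to root → [18, 84, 91, 52, 78, 71, 38, 24, 27]
  18 vs larger child 91 at index 2, swap → [91, 84, 18, 52, 78, 71, 38, 24, 27]
  18 vs larger child 71 at index 5, swap → [91, 84, 71, 52, 78, 18, 38, 24, 27]
insert 99:
  append 99 at index 9 → [91, 84, 71, 52, 78, 18, 38, 24, 27, 99]
  99 > parent 78 at index 4, swap → [91, 84, 71, 52, 99, 18, 38, 24, 27, 78]
  99 > parent 84 at index 1, swap → [91, 99, 71, 52, 84, 18, 38, 24, 27, 78]
  99 > parent 91 at index 0, swap → [99, 91, 71, 52, 84, 18, 38, 24, 27, 78]
extract-max → returns 99:
  remove root 99; move last element 78 to root → [78, 91, 71, 52, 84, 18, 38, 24, 27]
  78 vs larger child 91 at index 1, swap → [91, 78, 71, 52, 84, 18, 38, 24, 27]
  78 vs larger child 84 at index 4, swap → [91, 84, 71, 52, 78, 18, 38, 24, 27]
insert 48:
  append 48 at index 9 → [91, 84, 71, 52, 78, 18, 38, 24, 27, 48] (no swap needed)
extract-max → returns 91:
  remove root 91; move last element 48 to root → [48, 84, 71, 52, 78, 18, 38, 24, 27]
  48 vs larger child 84 at index 1, swap → [84, 48, 71, 52, 78, 18, 38, 24, 27]
  48 vs larger child 78 at index 4, swap → [84, 78, 71, 52, 48, 18, 38, 24, 27]
extract-max → returns 84:
  remove root 84; move last element 27 to root → [27, 78, 71, 52, 48, 18, 38, 24]
  27 vs larger child 78 at index 1, swap → [78, 27, 71, 52, 48, 18, 38, 24]
  27 vs larger child 52 at index 3, swap → [78, 52, 71, 27, 48, 18, 38, 24]

[78, 52, 71, 27, 48, 18, 38, 24]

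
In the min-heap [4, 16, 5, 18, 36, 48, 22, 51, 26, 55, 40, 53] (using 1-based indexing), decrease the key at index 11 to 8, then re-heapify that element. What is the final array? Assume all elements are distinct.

set index 11 from 40 to 8 → [4, 16, 5, 18, 36, 48, 22, 51, 26, 55, 8, 53]
8 < parent 36 at index 5, swap → [4, 16, 5, 18, 8, 48, 22, 51, 26, 55, 36, 53]
8 < parent 16 at index 2, swap → [4, 8, 5, 18, 16, 48, 22, 51, 26, 55, 36, 53]

[4, 8, 5, 18, 16, 48, 22, 51, 26, 55, 36, 53]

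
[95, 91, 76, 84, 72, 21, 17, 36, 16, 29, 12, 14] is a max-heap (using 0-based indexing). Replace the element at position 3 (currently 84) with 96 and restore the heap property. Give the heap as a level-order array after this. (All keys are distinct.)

[96, 95, 76, 91, 72, 21, 17, 36, 16, 29, 12, 14]

set index 3 from 84 to 96 → [95, 91, 76, 96, 72, 21, 17, 36, 16, 29, 12, 14]
96 > parent 91 at index 1, swap → [95, 96, 76, 91, 72, 21, 17, 36, 16, 29, 12, 14]
96 > parent 95 at index 0, swap → [96, 95, 76, 91, 72, 21, 17, 36, 16, 29, 12, 14]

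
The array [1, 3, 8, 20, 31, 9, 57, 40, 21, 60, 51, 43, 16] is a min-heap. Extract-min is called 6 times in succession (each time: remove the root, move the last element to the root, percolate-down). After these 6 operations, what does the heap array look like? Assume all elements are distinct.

[21, 31, 43, 40, 60, 51, 57]

extract-min #1 returns 1:
  remove root 1; move last element 16 to root → [16, 3, 8, 20, 31, 9, 57, 40, 21, 60, 51, 43]
  16 vs smaller child 3 at index 1, swap → [3, 16, 8, 20, 31, 9, 57, 40, 21, 60, 51, 43]
extract-min #2 returns 3:
  remove root 3; move last element 43 to root → [43, 16, 8, 20, 31, 9, 57, 40, 21, 60, 51]
  43 vs smaller child 8 at index 2, swap → [8, 16, 43, 20, 31, 9, 57, 40, 21, 60, 51]
  43 vs smaller child 9 at index 5, swap → [8, 16, 9, 20, 31, 43, 57, 40, 21, 60, 51]
extract-min #3 returns 8:
  remove root 8; move last element 51 to root → [51, 16, 9, 20, 31, 43, 57, 40, 21, 60]
  51 vs smaller child 9 at index 2, swap → [9, 16, 51, 20, 31, 43, 57, 40, 21, 60]
  51 vs smaller child 43 at index 5, swap → [9, 16, 43, 20, 31, 51, 57, 40, 21, 60]
extract-min #4 returns 9:
  remove root 9; move last element 60 to root → [60, 16, 43, 20, 31, 51, 57, 40, 21]
  60 vs smaller child 16 at index 1, swap → [16, 60, 43, 20, 31, 51, 57, 40, 21]
  60 vs smaller child 20 at index 3, swap → [16, 20, 43, 60, 31, 51, 57, 40, 21]
  60 vs smaller child 21 at index 8, swap → [16, 20, 43, 21, 31, 51, 57, 40, 60]
extract-min #5 returns 16:
  remove root 16; move last element 60 to root → [60, 20, 43, 21, 31, 51, 57, 40]
  60 vs smaller child 20 at index 1, swap → [20, 60, 43, 21, 31, 51, 57, 40]
  60 vs smaller child 21 at index 3, swap → [20, 21, 43, 60, 31, 51, 57, 40]
  60 vs only child 40 at index 7, swap → [20, 21, 43, 40, 31, 51, 57, 60]
extract-min #6 returns 20:
  remove root 20; move last element 60 to root → [60, 21, 43, 40, 31, 51, 57]
  60 vs smaller child 21 at index 1, swap → [21, 60, 43, 40, 31, 51, 57]
  60 vs smaller child 31 at index 4, swap → [21, 31, 43, 40, 60, 51, 57]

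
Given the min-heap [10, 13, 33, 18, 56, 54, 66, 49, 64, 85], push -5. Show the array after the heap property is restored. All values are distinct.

[-5, 10, 33, 18, 13, 54, 66, 49, 64, 85, 56]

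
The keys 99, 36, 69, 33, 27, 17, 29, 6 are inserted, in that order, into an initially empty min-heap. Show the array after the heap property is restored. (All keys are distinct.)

Insert 99:
  append 99 at index 0 → [99] (no swap needed)
Insert 36:
  append 36 at index 1 → [99, 36]
  36 < parent 99 at index 0, swap → [36, 99]
Insert 69:
  append 69 at index 2 → [36, 99, 69] (no swap needed)
Insert 33:
  append 33 at index 3 → [36, 99, 69, 33]
  33 < parent 99 at index 1, swap → [36, 33, 69, 99]
  33 < parent 36 at index 0, swap → [33, 36, 69, 99]
Insert 27:
  append 27 at index 4 → [33, 36, 69, 99, 27]
  27 < parent 36 at index 1, swap → [33, 27, 69, 99, 36]
  27 < parent 33 at index 0, swap → [27, 33, 69, 99, 36]
Insert 17:
  append 17 at index 5 → [27, 33, 69, 99, 36, 17]
  17 < parent 69 at index 2, swap → [27, 33, 17, 99, 36, 69]
  17 < parent 27 at index 0, swap → [17, 33, 27, 99, 36, 69]
Insert 29:
  append 29 at index 6 → [17, 33, 27, 99, 36, 69, 29] (no swap needed)
Insert 6:
  append 6 at index 7 → [17, 33, 27, 99, 36, 69, 29, 6]
  6 < parent 99 at index 3, swap → [17, 33, 27, 6, 36, 69, 29, 99]
  6 < parent 33 at index 1, swap → [17, 6, 27, 33, 36, 69, 29, 99]
  6 < parent 17 at index 0, swap → [6, 17, 27, 33, 36, 69, 29, 99]

[6, 17, 27, 33, 36, 69, 29, 99]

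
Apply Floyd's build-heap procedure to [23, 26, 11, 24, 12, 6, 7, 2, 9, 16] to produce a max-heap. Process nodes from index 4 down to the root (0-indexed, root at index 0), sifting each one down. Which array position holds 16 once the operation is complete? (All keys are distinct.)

sift down from index 4:
  12 vs only child 16 at index 9, swap → [23, 26, 11, 24, 16, 6, 7, 2, 9, 12]
sift down from index 3: already satisfies heap property
sift down from index 2: already satisfies heap property
sift down from index 1: already satisfies heap property
sift down from index 0:
  23 vs larger child 26 at index 1, swap → [26, 23, 11, 24, 16, 6, 7, 2, 9, 12]
  23 vs larger child 24 at index 3, swap → [26, 24, 11, 23, 16, 6, 7, 2, 9, 12]
resulting array: [26, 24, 11, 23, 16, 6, 7, 2, 9, 12]

4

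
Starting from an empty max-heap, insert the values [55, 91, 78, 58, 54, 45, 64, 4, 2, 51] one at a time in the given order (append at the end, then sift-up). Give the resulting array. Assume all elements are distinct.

[91, 58, 78, 55, 54, 45, 64, 4, 2, 51]

Insert 55:
  append 55 at index 0 → [55] (no swap needed)
Insert 91:
  append 91 at index 1 → [55, 91]
  91 > parent 55 at index 0, swap → [91, 55]
Insert 78:
  append 78 at index 2 → [91, 55, 78] (no swap needed)
Insert 58:
  append 58 at index 3 → [91, 55, 78, 58]
  58 > parent 55 at index 1, swap → [91, 58, 78, 55]
Insert 54:
  append 54 at index 4 → [91, 58, 78, 55, 54] (no swap needed)
Insert 45:
  append 45 at index 5 → [91, 58, 78, 55, 54, 45] (no swap needed)
Insert 64:
  append 64 at index 6 → [91, 58, 78, 55, 54, 45, 64] (no swap needed)
Insert 4:
  append 4 at index 7 → [91, 58, 78, 55, 54, 45, 64, 4] (no swap needed)
Insert 2:
  append 2 at index 8 → [91, 58, 78, 55, 54, 45, 64, 4, 2] (no swap needed)
Insert 51:
  append 51 at index 9 → [91, 58, 78, 55, 54, 45, 64, 4, 2, 51] (no swap needed)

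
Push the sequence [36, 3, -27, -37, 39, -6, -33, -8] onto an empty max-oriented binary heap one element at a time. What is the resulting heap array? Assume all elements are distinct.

Insert 36:
  append 36 at index 0 → [36] (no swap needed)
Insert 3:
  append 3 at index 1 → [36, 3] (no swap needed)
Insert -27:
  append -27 at index 2 → [36, 3, -27] (no swap needed)
Insert -37:
  append -37 at index 3 → [36, 3, -27, -37] (no swap needed)
Insert 39:
  append 39 at index 4 → [36, 3, -27, -37, 39]
  39 > parent 3 at index 1, swap → [36, 39, -27, -37, 3]
  39 > parent 36 at index 0, swap → [39, 36, -27, -37, 3]
Insert -6:
  append -6 at index 5 → [39, 36, -27, -37, 3, -6]
  -6 > parent -27 at index 2, swap → [39, 36, -6, -37, 3, -27]
Insert -33:
  append -33 at index 6 → [39, 36, -6, -37, 3, -27, -33] (no swap needed)
Insert -8:
  append -8 at index 7 → [39, 36, -6, -37, 3, -27, -33, -8]
  -8 > parent -37 at index 3, swap → [39, 36, -6, -8, 3, -27, -33, -37]

[39, 36, -6, -8, 3, -27, -33, -37]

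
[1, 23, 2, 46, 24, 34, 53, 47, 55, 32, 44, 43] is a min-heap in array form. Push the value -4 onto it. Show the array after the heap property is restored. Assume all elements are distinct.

append -4 at index 12 → [1, 23, 2, 46, 24, 34, 53, 47, 55, 32, 44, 43, -4]
-4 < parent 34 at index 5, swap → [1, 23, 2, 46, 24, -4, 53, 47, 55, 32, 44, 43, 34]
-4 < parent 2 at index 2, swap → [1, 23, -4, 46, 24, 2, 53, 47, 55, 32, 44, 43, 34]
-4 < parent 1 at index 0, swap → [-4, 23, 1, 46, 24, 2, 53, 47, 55, 32, 44, 43, 34]

[-4, 23, 1, 46, 24, 2, 53, 47, 55, 32, 44, 43, 34]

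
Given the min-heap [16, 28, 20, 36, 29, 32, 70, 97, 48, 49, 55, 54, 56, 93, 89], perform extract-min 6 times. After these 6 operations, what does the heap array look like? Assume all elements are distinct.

[48, 49, 54, 55, 93, 89, 70, 97, 56]

extract-min #1 returns 16:
  remove root 16; move last element 89 to root → [89, 28, 20, 36, 29, 32, 70, 97, 48, 49, 55, 54, 56, 93]
  89 vs smaller child 20 at index 2, swap → [20, 28, 89, 36, 29, 32, 70, 97, 48, 49, 55, 54, 56, 93]
  89 vs smaller child 32 at index 5, swap → [20, 28, 32, 36, 29, 89, 70, 97, 48, 49, 55, 54, 56, 93]
  89 vs smaller child 54 at index 11, swap → [20, 28, 32, 36, 29, 54, 70, 97, 48, 49, 55, 89, 56, 93]
extract-min #2 returns 20:
  remove root 20; move last element 93 to root → [93, 28, 32, 36, 29, 54, 70, 97, 48, 49, 55, 89, 56]
  93 vs smaller child 28 at index 1, swap → [28, 93, 32, 36, 29, 54, 70, 97, 48, 49, 55, 89, 56]
  93 vs smaller child 29 at index 4, swap → [28, 29, 32, 36, 93, 54, 70, 97, 48, 49, 55, 89, 56]
  93 vs smaller child 49 at index 9, swap → [28, 29, 32, 36, 49, 54, 70, 97, 48, 93, 55, 89, 56]
extract-min #3 returns 28:
  remove root 28; move last element 56 to root → [56, 29, 32, 36, 49, 54, 70, 97, 48, 93, 55, 89]
  56 vs smaller child 29 at index 1, swap → [29, 56, 32, 36, 49, 54, 70, 97, 48, 93, 55, 89]
  56 vs smaller child 36 at index 3, swap → [29, 36, 32, 56, 49, 54, 70, 97, 48, 93, 55, 89]
  56 vs smaller child 48 at index 8, swap → [29, 36, 32, 48, 49, 54, 70, 97, 56, 93, 55, 89]
extract-min #4 returns 29:
  remove root 29; move last element 89 to root → [89, 36, 32, 48, 49, 54, 70, 97, 56, 93, 55]
  89 vs smaller child 32 at index 2, swap → [32, 36, 89, 48, 49, 54, 70, 97, 56, 93, 55]
  89 vs smaller child 54 at index 5, swap → [32, 36, 54, 48, 49, 89, 70, 97, 56, 93, 55]
extract-min #5 returns 32:
  remove root 32; move last element 55 to root → [55, 36, 54, 48, 49, 89, 70, 97, 56, 93]
  55 vs smaller child 36 at index 1, swap → [36, 55, 54, 48, 49, 89, 70, 97, 56, 93]
  55 vs smaller child 48 at index 3, swap → [36, 48, 54, 55, 49, 89, 70, 97, 56, 93]
extract-min #6 returns 36:
  remove root 36; move last element 93 to root → [93, 48, 54, 55, 49, 89, 70, 97, 56]
  93 vs smaller child 48 at index 1, swap → [48, 93, 54, 55, 49, 89, 70, 97, 56]
  93 vs smaller child 49 at index 4, swap → [48, 49, 54, 55, 93, 89, 70, 97, 56]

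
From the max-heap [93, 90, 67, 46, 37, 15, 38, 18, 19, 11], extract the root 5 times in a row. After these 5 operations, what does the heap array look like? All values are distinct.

extract-max #1 returns 93:
  remove root 93; move last element 11 to root → [11, 90, 67, 46, 37, 15, 38, 18, 19]
  11 vs larger child 90 at index 1, swap → [90, 11, 67, 46, 37, 15, 38, 18, 19]
  11 vs larger child 46 at index 3, swap → [90, 46, 67, 11, 37, 15, 38, 18, 19]
  11 vs larger child 19 at index 8, swap → [90, 46, 67, 19, 37, 15, 38, 18, 11]
extract-max #2 returns 90:
  remove root 90; move last element 11 to root → [11, 46, 67, 19, 37, 15, 38, 18]
  11 vs larger child 67 at index 2, swap → [67, 46, 11, 19, 37, 15, 38, 18]
  11 vs larger child 38 at index 6, swap → [67, 46, 38, 19, 37, 15, 11, 18]
extract-max #3 returns 67:
  remove root 67; move last element 18 to root → [18, 46, 38, 19, 37, 15, 11]
  18 vs larger child 46 at index 1, swap → [46, 18, 38, 19, 37, 15, 11]
  18 vs larger child 37 at index 4, swap → [46, 37, 38, 19, 18, 15, 11]
extract-max #4 returns 46:
  remove root 46; move last element 11 to root → [11, 37, 38, 19, 18, 15]
  11 vs larger child 38 at index 2, swap → [38, 37, 11, 19, 18, 15]
  11 vs only child 15 at index 5, swap → [38, 37, 15, 19, 18, 11]
extract-max #5 returns 38:
  remove root 38; move last element 11 to root → [11, 37, 15, 19, 18]
  11 vs larger child 37 at index 1, swap → [37, 11, 15, 19, 18]
  11 vs larger child 19 at index 3, swap → [37, 19, 15, 11, 18]

[37, 19, 15, 11, 18]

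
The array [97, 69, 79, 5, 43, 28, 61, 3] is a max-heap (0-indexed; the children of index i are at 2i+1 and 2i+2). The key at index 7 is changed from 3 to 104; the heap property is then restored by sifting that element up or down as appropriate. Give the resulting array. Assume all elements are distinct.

[104, 97, 79, 69, 43, 28, 61, 5]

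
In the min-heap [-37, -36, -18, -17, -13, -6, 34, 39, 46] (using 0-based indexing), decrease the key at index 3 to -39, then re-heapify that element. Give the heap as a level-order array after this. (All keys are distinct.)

[-39, -37, -18, -36, -13, -6, 34, 39, 46]

set index 3 from -17 to -39 → [-37, -36, -18, -39, -13, -6, 34, 39, 46]
-39 < parent -36 at index 1, swap → [-37, -39, -18, -36, -13, -6, 34, 39, 46]
-39 < parent -37 at index 0, swap → [-39, -37, -18, -36, -13, -6, 34, 39, 46]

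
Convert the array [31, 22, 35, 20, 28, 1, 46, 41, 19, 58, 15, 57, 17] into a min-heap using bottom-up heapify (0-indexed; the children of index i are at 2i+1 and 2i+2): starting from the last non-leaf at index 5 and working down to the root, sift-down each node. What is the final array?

sift down from index 5: already satisfies heap property
sift down from index 4:
  28 vs smaller child 15 at index 10, swap → [31, 22, 35, 20, 15, 1, 46, 41, 19, 58, 28, 57, 17]
sift down from index 3:
  20 vs smaller child 19 at index 8, swap → [31, 22, 35, 19, 15, 1, 46, 41, 20, 58, 28, 57, 17]
sift down from index 2:
  35 vs smaller child 1 at index 5, swap → [31, 22, 1, 19, 15, 35, 46, 41, 20, 58, 28, 57, 17]
  35 vs smaller child 17 at index 12, swap → [31, 22, 1, 19, 15, 17, 46, 41, 20, 58, 28, 57, 35]
sift down from index 1:
  22 vs smaller child 15 at index 4, swap → [31, 15, 1, 19, 22, 17, 46, 41, 20, 58, 28, 57, 35]
sift down from index 0:
  31 vs smaller child 1 at index 2, swap → [1, 15, 31, 19, 22, 17, 46, 41, 20, 58, 28, 57, 35]
  31 vs smaller child 17 at index 5, swap → [1, 15, 17, 19, 22, 31, 46, 41, 20, 58, 28, 57, 35]

[1, 15, 17, 19, 22, 31, 46, 41, 20, 58, 28, 57, 35]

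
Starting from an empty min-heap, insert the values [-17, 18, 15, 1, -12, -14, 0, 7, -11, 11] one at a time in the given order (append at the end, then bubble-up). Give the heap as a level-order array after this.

[-17, -12, -14, -11, 1, 15, 0, 18, 7, 11]

Insert -17:
  append -17 at index 0 → [-17] (no swap needed)
Insert 18:
  append 18 at index 1 → [-17, 18] (no swap needed)
Insert 15:
  append 15 at index 2 → [-17, 18, 15] (no swap needed)
Insert 1:
  append 1 at index 3 → [-17, 18, 15, 1]
  1 < parent 18 at index 1, swap → [-17, 1, 15, 18]
Insert -12:
  append -12 at index 4 → [-17, 1, 15, 18, -12]
  -12 < parent 1 at index 1, swap → [-17, -12, 15, 18, 1]
Insert -14:
  append -14 at index 5 → [-17, -12, 15, 18, 1, -14]
  -14 < parent 15 at index 2, swap → [-17, -12, -14, 18, 1, 15]
Insert 0:
  append 0 at index 6 → [-17, -12, -14, 18, 1, 15, 0] (no swap needed)
Insert 7:
  append 7 at index 7 → [-17, -12, -14, 18, 1, 15, 0, 7]
  7 < parent 18 at index 3, swap → [-17, -12, -14, 7, 1, 15, 0, 18]
Insert -11:
  append -11 at index 8 → [-17, -12, -14, 7, 1, 15, 0, 18, -11]
  -11 < parent 7 at index 3, swap → [-17, -12, -14, -11, 1, 15, 0, 18, 7]
Insert 11:
  append 11 at index 9 → [-17, -12, -14, -11, 1, 15, 0, 18, 7, 11] (no swap needed)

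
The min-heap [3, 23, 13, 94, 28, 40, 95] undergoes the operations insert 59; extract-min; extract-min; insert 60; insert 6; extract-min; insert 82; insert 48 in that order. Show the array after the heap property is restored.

insert 59:
  append 59 at index 7 → [3, 23, 13, 94, 28, 40, 95, 59]
  59 < parent 94 at index 3, swap → [3, 23, 13, 59, 28, 40, 95, 94]
extract-min → returns 3:
  remove root 3; move last element 94 to root → [94, 23, 13, 59, 28, 40, 95]
  94 vs smaller child 13 at index 2, swap → [13, 23, 94, 59, 28, 40, 95]
  94 vs smaller child 40 at index 5, swap → [13, 23, 40, 59, 28, 94, 95]
extract-min → returns 13:
  remove root 13; move last element 95 to root → [95, 23, 40, 59, 28, 94]
  95 vs smaller child 23 at index 1, swap → [23, 95, 40, 59, 28, 94]
  95 vs smaller child 28 at index 4, swap → [23, 28, 40, 59, 95, 94]
insert 60:
  append 60 at index 6 → [23, 28, 40, 59, 95, 94, 60] (no swap needed)
insert 6:
  append 6 at index 7 → [23, 28, 40, 59, 95, 94, 60, 6]
  6 < parent 59 at index 3, swap → [23, 28, 40, 6, 95, 94, 60, 59]
  6 < parent 28 at index 1, swap → [23, 6, 40, 28, 95, 94, 60, 59]
  6 < parent 23 at index 0, swap → [6, 23, 40, 28, 95, 94, 60, 59]
extract-min → returns 6:
  remove root 6; move last element 59 to root → [59, 23, 40, 28, 95, 94, 60]
  59 vs smaller child 23 at index 1, swap → [23, 59, 40, 28, 95, 94, 60]
  59 vs smaller child 28 at index 3, swap → [23, 28, 40, 59, 95, 94, 60]
insert 82:
  append 82 at index 7 → [23, 28, 40, 59, 95, 94, 60, 82] (no swap needed)
insert 48:
  append 48 at index 8 → [23, 28, 40, 59, 95, 94, 60, 82, 48]
  48 < parent 59 at index 3, swap → [23, 28, 40, 48, 95, 94, 60, 82, 59]

[23, 28, 40, 48, 95, 94, 60, 82, 59]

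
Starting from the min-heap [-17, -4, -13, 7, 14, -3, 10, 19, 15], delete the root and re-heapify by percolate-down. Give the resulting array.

[-13, -4, -3, 7, 14, 15, 10, 19]

remove root -17; move last element 15 to root → [15, -4, -13, 7, 14, -3, 10, 19]
15 vs smaller child -13 at index 2, swap → [-13, -4, 15, 7, 14, -3, 10, 19]
15 vs smaller child -3 at index 5, swap → [-13, -4, -3, 7, 14, 15, 10, 19]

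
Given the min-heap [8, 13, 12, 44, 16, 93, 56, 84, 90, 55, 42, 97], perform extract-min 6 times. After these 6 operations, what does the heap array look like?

[55, 84, 56, 97, 90, 93]

extract-min #1 returns 8:
  remove root 8; move last element 97 to root → [97, 13, 12, 44, 16, 93, 56, 84, 90, 55, 42]
  97 vs smaller child 12 at index 2, swap → [12, 13, 97, 44, 16, 93, 56, 84, 90, 55, 42]
  97 vs smaller child 56 at index 6, swap → [12, 13, 56, 44, 16, 93, 97, 84, 90, 55, 42]
extract-min #2 returns 12:
  remove root 12; move last element 42 to root → [42, 13, 56, 44, 16, 93, 97, 84, 90, 55]
  42 vs smaller child 13 at index 1, swap → [13, 42, 56, 44, 16, 93, 97, 84, 90, 55]
  42 vs smaller child 16 at index 4, swap → [13, 16, 56, 44, 42, 93, 97, 84, 90, 55]
extract-min #3 returns 13:
  remove root 13; move last element 55 to root → [55, 16, 56, 44, 42, 93, 97, 84, 90]
  55 vs smaller child 16 at index 1, swap → [16, 55, 56, 44, 42, 93, 97, 84, 90]
  55 vs smaller child 42 at index 4, swap → [16, 42, 56, 44, 55, 93, 97, 84, 90]
extract-min #4 returns 16:
  remove root 16; move last element 90 to root → [90, 42, 56, 44, 55, 93, 97, 84]
  90 vs smaller child 42 at index 1, swap → [42, 90, 56, 44, 55, 93, 97, 84]
  90 vs smaller child 44 at index 3, swap → [42, 44, 56, 90, 55, 93, 97, 84]
  90 vs only child 84 at index 7, swap → [42, 44, 56, 84, 55, 93, 97, 90]
extract-min #5 returns 42:
  remove root 42; move last element 90 to root → [90, 44, 56, 84, 55, 93, 97]
  90 vs smaller child 44 at index 1, swap → [44, 90, 56, 84, 55, 93, 97]
  90 vs smaller child 55 at index 4, swap → [44, 55, 56, 84, 90, 93, 97]
extract-min #6 returns 44:
  remove root 44; move last element 97 to root → [97, 55, 56, 84, 90, 93]
  97 vs smaller child 55 at index 1, swap → [55, 97, 56, 84, 90, 93]
  97 vs smaller child 84 at index 3, swap → [55, 84, 56, 97, 90, 93]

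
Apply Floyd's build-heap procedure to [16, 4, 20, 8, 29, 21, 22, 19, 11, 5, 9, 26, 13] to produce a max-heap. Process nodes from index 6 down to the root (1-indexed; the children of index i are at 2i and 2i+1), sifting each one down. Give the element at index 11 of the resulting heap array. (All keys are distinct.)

sift down from index 6:
  21 vs larger child 26 at index 12, swap → [16, 4, 20, 8, 29, 26, 22, 19, 11, 5, 9, 21, 13]
sift down from index 5: already satisfies heap property
sift down from index 4:
  8 vs larger child 19 at index 8, swap → [16, 4, 20, 19, 29, 26, 22, 8, 11, 5, 9, 21, 13]
sift down from index 3:
  20 vs larger child 26 at index 6, swap → [16, 4, 26, 19, 29, 20, 22, 8, 11, 5, 9, 21, 13]
  20 vs larger child 21 at index 12, swap → [16, 4, 26, 19, 29, 21, 22, 8, 11, 5, 9, 20, 13]
sift down from index 2:
  4 vs larger child 29 at index 5, swap → [16, 29, 26, 19, 4, 21, 22, 8, 11, 5, 9, 20, 13]
  4 vs larger child 9 at index 11, swap → [16, 29, 26, 19, 9, 21, 22, 8, 11, 5, 4, 20, 13]
sift down from index 1:
  16 vs larger child 29 at index 2, swap → [29, 16, 26, 19, 9, 21, 22, 8, 11, 5, 4, 20, 13]
  16 vs larger child 19 at index 4, swap → [29, 19, 26, 16, 9, 21, 22, 8, 11, 5, 4, 20, 13]
resulting array: [29, 19, 26, 16, 9, 21, 22, 8, 11, 5, 4, 20, 13]

4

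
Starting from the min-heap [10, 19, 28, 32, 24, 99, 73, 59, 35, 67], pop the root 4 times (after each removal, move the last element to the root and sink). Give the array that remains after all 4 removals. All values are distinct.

[32, 35, 59, 73, 67, 99]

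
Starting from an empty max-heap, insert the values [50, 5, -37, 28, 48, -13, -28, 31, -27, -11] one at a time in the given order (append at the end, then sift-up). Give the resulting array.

[50, 48, -13, 31, 28, -37, -28, 5, -27, -11]

Insert 50:
  append 50 at index 0 → [50] (no swap needed)
Insert 5:
  append 5 at index 1 → [50, 5] (no swap needed)
Insert -37:
  append -37 at index 2 → [50, 5, -37] (no swap needed)
Insert 28:
  append 28 at index 3 → [50, 5, -37, 28]
  28 > parent 5 at index 1, swap → [50, 28, -37, 5]
Insert 48:
  append 48 at index 4 → [50, 28, -37, 5, 48]
  48 > parent 28 at index 1, swap → [50, 48, -37, 5, 28]
Insert -13:
  append -13 at index 5 → [50, 48, -37, 5, 28, -13]
  -13 > parent -37 at index 2, swap → [50, 48, -13, 5, 28, -37]
Insert -28:
  append -28 at index 6 → [50, 48, -13, 5, 28, -37, -28] (no swap needed)
Insert 31:
  append 31 at index 7 → [50, 48, -13, 5, 28, -37, -28, 31]
  31 > parent 5 at index 3, swap → [50, 48, -13, 31, 28, -37, -28, 5]
Insert -27:
  append -27 at index 8 → [50, 48, -13, 31, 28, -37, -28, 5, -27] (no swap needed)
Insert -11:
  append -11 at index 9 → [50, 48, -13, 31, 28, -37, -28, 5, -27, -11] (no swap needed)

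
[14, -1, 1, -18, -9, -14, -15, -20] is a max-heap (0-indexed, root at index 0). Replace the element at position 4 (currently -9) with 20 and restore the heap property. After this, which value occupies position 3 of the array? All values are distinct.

-18

set index 4 from -9 to 20 → [14, -1, 1, -18, 20, -14, -15, -20]
20 > parent -1 at index 1, swap → [14, 20, 1, -18, -1, -14, -15, -20]
20 > parent 14 at index 0, swap → [20, 14, 1, -18, -1, -14, -15, -20]
resulting array: [20, 14, 1, -18, -1, -14, -15, -20]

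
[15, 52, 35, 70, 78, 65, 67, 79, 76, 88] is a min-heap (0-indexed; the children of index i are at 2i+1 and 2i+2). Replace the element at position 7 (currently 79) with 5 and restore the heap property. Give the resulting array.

set index 7 from 79 to 5 → [15, 52, 35, 70, 78, 65, 67, 5, 76, 88]
5 < parent 70 at index 3, swap → [15, 52, 35, 5, 78, 65, 67, 70, 76, 88]
5 < parent 52 at index 1, swap → [15, 5, 35, 52, 78, 65, 67, 70, 76, 88]
5 < parent 15 at index 0, swap → [5, 15, 35, 52, 78, 65, 67, 70, 76, 88]

[5, 15, 35, 52, 78, 65, 67, 70, 76, 88]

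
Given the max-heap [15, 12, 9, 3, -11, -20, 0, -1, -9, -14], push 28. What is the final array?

append 28 at index 10 → [15, 12, 9, 3, -11, -20, 0, -1, -9, -14, 28]
28 > parent -11 at index 4, swap → [15, 12, 9, 3, 28, -20, 0, -1, -9, -14, -11]
28 > parent 12 at index 1, swap → [15, 28, 9, 3, 12, -20, 0, -1, -9, -14, -11]
28 > parent 15 at index 0, swap → [28, 15, 9, 3, 12, -20, 0, -1, -9, -14, -11]

[28, 15, 9, 3, 12, -20, 0, -1, -9, -14, -11]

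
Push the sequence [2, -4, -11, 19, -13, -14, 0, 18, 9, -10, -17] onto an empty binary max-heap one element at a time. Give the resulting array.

Insert 2:
  append 2 at index 0 → [2] (no swap needed)
Insert -4:
  append -4 at index 1 → [2, -4] (no swap needed)
Insert -11:
  append -11 at index 2 → [2, -4, -11] (no swap needed)
Insert 19:
  append 19 at index 3 → [2, -4, -11, 19]
  19 > parent -4 at index 1, swap → [2, 19, -11, -4]
  19 > parent 2 at index 0, swap → [19, 2, -11, -4]
Insert -13:
  append -13 at index 4 → [19, 2, -11, -4, -13] (no swap needed)
Insert -14:
  append -14 at index 5 → [19, 2, -11, -4, -13, -14] (no swap needed)
Insert 0:
  append 0 at index 6 → [19, 2, -11, -4, -13, -14, 0]
  0 > parent -11 at index 2, swap → [19, 2, 0, -4, -13, -14, -11]
Insert 18:
  append 18 at index 7 → [19, 2, 0, -4, -13, -14, -11, 18]
  18 > parent -4 at index 3, swap → [19, 2, 0, 18, -13, -14, -11, -4]
  18 > parent 2 at index 1, swap → [19, 18, 0, 2, -13, -14, -11, -4]
Insert 9:
  append 9 at index 8 → [19, 18, 0, 2, -13, -14, -11, -4, 9]
  9 > parent 2 at index 3, swap → [19, 18, 0, 9, -13, -14, -11, -4, 2]
Insert -10:
  append -10 at index 9 → [19, 18, 0, 9, -13, -14, -11, -4, 2, -10]
  -10 > parent -13 at index 4, swap → [19, 18, 0, 9, -10, -14, -11, -4, 2, -13]
Insert -17:
  append -17 at index 10 → [19, 18, 0, 9, -10, -14, -11, -4, 2, -13, -17] (no swap needed)

[19, 18, 0, 9, -10, -14, -11, -4, 2, -13, -17]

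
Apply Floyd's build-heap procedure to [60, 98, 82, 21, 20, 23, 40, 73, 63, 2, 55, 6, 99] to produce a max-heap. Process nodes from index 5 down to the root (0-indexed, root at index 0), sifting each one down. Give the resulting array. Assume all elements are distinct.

[99, 98, 82, 73, 55, 60, 40, 21, 63, 2, 20, 6, 23]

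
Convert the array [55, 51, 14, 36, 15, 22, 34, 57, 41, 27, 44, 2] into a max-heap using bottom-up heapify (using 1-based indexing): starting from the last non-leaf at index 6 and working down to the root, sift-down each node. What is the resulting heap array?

sift down from index 6: already satisfies heap property
sift down from index 5:
  15 vs larger child 44 at index 11, swap → [55, 51, 14, 36, 44, 22, 34, 57, 41, 27, 15, 2]
sift down from index 4:
  36 vs larger child 57 at index 8, swap → [55, 51, 14, 57, 44, 22, 34, 36, 41, 27, 15, 2]
sift down from index 3:
  14 vs larger child 34 at index 7, swap → [55, 51, 34, 57, 44, 22, 14, 36, 41, 27, 15, 2]
sift down from index 2:
  51 vs larger child 57 at index 4, swap → [55, 57, 34, 51, 44, 22, 14, 36, 41, 27, 15, 2]
sift down from index 1:
  55 vs larger child 57 at index 2, swap → [57, 55, 34, 51, 44, 22, 14, 36, 41, 27, 15, 2]

[57, 55, 34, 51, 44, 22, 14, 36, 41, 27, 15, 2]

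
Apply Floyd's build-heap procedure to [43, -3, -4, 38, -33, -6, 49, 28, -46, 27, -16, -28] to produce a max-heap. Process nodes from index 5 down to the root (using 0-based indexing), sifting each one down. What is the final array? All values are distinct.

sift down from index 5: already satisfies heap property
sift down from index 4:
  -33 vs larger child 27 at index 9, swap → [43, -3, -4, 38, 27, -6, 49, 28, -46, -33, -16, -28]
sift down from index 3: already satisfies heap property
sift down from index 2:
  -4 vs larger child 49 at index 6, swap → [43, -3, 49, 38, 27, -6, -4, 28, -46, -33, -16, -28]
sift down from index 1:
  -3 vs larger child 38 at index 3, swap → [43, 38, 49, -3, 27, -6, -4, 28, -46, -33, -16, -28]
  -3 vs larger child 28 at index 7, swap → [43, 38, 49, 28, 27, -6, -4, -3, -46, -33, -16, -28]
sift down from index 0:
  43 vs larger child 49 at index 2, swap → [49, 38, 43, 28, 27, -6, -4, -3, -46, -33, -16, -28]

[49, 38, 43, 28, 27, -6, -4, -3, -46, -33, -16, -28]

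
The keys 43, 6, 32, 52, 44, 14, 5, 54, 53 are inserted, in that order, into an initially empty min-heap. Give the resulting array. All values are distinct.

[5, 43, 6, 52, 44, 32, 14, 54, 53]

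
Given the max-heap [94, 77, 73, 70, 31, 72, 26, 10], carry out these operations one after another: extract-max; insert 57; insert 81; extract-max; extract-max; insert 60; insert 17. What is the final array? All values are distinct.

extract-max → returns 94:
  remove root 94; move last element 10 to root → [10, 77, 73, 70, 31, 72, 26]
  10 vs larger child 77 at index 1, swap → [77, 10, 73, 70, 31, 72, 26]
  10 vs larger child 70 at index 3, swap → [77, 70, 73, 10, 31, 72, 26]
insert 57:
  append 57 at index 7 → [77, 70, 73, 10, 31, 72, 26, 57]
  57 > parent 10 at index 3, swap → [77, 70, 73, 57, 31, 72, 26, 10]
insert 81:
  append 81 at index 8 → [77, 70, 73, 57, 31, 72, 26, 10, 81]
  81 > parent 57 at index 3, swap → [77, 70, 73, 81, 31, 72, 26, 10, 57]
  81 > parent 70 at index 1, swap → [77, 81, 73, 70, 31, 72, 26, 10, 57]
  81 > parent 77 at index 0, swap → [81, 77, 73, 70, 31, 72, 26, 10, 57]
extract-max → returns 81:
  remove root 81; move last element 57 to root → [57, 77, 73, 70, 31, 72, 26, 10]
  57 vs larger child 77 at index 1, swap → [77, 57, 73, 70, 31, 72, 26, 10]
  57 vs larger child 70 at index 3, swap → [77, 70, 73, 57, 31, 72, 26, 10]
extract-max → returns 77:
  remove root 77; move last element 10 to root → [10, 70, 73, 57, 31, 72, 26]
  10 vs larger child 73 at index 2, swap → [73, 70, 10, 57, 31, 72, 26]
  10 vs larger child 72 at index 5, swap → [73, 70, 72, 57, 31, 10, 26]
insert 60:
  append 60 at index 7 → [73, 70, 72, 57, 31, 10, 26, 60]
  60 > parent 57 at index 3, swap → [73, 70, 72, 60, 31, 10, 26, 57]
insert 17:
  append 17 at index 8 → [73, 70, 72, 60, 31, 10, 26, 57, 17] (no swap needed)

[73, 70, 72, 60, 31, 10, 26, 57, 17]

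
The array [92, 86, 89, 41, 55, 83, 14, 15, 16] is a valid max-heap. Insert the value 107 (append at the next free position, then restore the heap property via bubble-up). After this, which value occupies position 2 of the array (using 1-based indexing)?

append 107 at index 10 → [92, 86, 89, 41, 55, 83, 14, 15, 16, 107]
107 > parent 55 at index 5, swap → [92, 86, 89, 41, 107, 83, 14, 15, 16, 55]
107 > parent 86 at index 2, swap → [92, 107, 89, 41, 86, 83, 14, 15, 16, 55]
107 > parent 92 at index 1, swap → [107, 92, 89, 41, 86, 83, 14, 15, 16, 55]
resulting array: [107, 92, 89, 41, 86, 83, 14, 15, 16, 55]

92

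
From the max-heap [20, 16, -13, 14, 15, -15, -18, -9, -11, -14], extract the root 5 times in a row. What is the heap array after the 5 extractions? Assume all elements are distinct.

extract-max #1 returns 20:
  remove root 20; move last element -14 to root → [-14, 16, -13, 14, 15, -15, -18, -9, -11]
  -14 vs larger child 16 at index 1, swap → [16, -14, -13, 14, 15, -15, -18, -9, -11]
  -14 vs larger child 15 at index 4, swap → [16, 15, -13, 14, -14, -15, -18, -9, -11]
extract-max #2 returns 16:
  remove root 16; move last element -11 to root → [-11, 15, -13, 14, -14, -15, -18, -9]
  -11 vs larger child 15 at index 1, swap → [15, -11, -13, 14, -14, -15, -18, -9]
  -11 vs larger child 14 at index 3, swap → [15, 14, -13, -11, -14, -15, -18, -9]
  -11 vs only child -9 at index 7, swap → [15, 14, -13, -9, -14, -15, -18, -11]
extract-max #3 returns 15:
  remove root 15; move last element -11 to root → [-11, 14, -13, -9, -14, -15, -18]
  -11 vs larger child 14 at index 1, swap → [14, -11, -13, -9, -14, -15, -18]
  -11 vs larger child -9 at index 3, swap → [14, -9, -13, -11, -14, -15, -18]
extract-max #4 returns 14:
  remove root 14; move last element -18 to root → [-18, -9, -13, -11, -14, -15]
  -18 vs larger child -9 at index 1, swap → [-9, -18, -13, -11, -14, -15]
  -18 vs larger child -11 at index 3, swap → [-9, -11, -13, -18, -14, -15]
extract-max #5 returns -9:
  remove root -9; move last element -15 to root → [-15, -11, -13, -18, -14]
  -15 vs larger child -11 at index 1, swap → [-11, -15, -13, -18, -14]
  -15 vs larger child -14 at index 4, swap → [-11, -14, -13, -18, -15]

[-11, -14, -13, -18, -15]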